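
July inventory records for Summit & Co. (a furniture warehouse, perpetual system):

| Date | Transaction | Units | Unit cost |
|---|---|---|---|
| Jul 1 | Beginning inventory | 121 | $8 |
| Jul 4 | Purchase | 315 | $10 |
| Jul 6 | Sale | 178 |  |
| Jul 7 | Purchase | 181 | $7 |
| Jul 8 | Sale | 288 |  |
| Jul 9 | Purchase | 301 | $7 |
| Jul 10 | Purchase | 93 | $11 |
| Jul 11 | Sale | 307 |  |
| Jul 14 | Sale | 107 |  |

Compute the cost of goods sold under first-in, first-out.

Jul 6, 178 sold [FIFO — oldest first]: 121 @ $8 + 57 @ $10 = $1,538
Jul 8, 288 sold [FIFO — oldest first]: 258 @ $10 + 30 @ $7 = $2,790
Jul 11, 307 sold [FIFO — oldest first]: 151 @ $7 + 156 @ $7 = $2,149
Jul 14, 107 sold [FIFO — oldest first]: 107 @ $7 = $749
Total COGS = $1,538 + $2,790 + $2,149 + $749 = $7,226
Ending inventory: 38 @ $7 + 93 @ $11 = $1,289

COGS = $7,226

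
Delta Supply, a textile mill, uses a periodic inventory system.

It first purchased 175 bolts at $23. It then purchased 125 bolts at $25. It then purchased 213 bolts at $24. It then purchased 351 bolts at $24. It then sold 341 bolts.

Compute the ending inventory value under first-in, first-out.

Ending inventory = $12,552

Sale 1 (341) [FIFO — oldest first]: 175 @ $23 + 125 @ $25 + 41 @ $24 = $8,134
Ending inventory: 172 @ $24 + 351 @ $24 = $12,552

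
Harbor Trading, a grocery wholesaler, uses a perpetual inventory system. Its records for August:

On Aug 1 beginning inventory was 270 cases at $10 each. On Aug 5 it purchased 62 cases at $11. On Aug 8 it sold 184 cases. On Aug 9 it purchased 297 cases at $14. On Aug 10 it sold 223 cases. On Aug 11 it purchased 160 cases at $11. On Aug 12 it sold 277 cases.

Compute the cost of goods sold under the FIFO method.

COGS = $8,145

Aug 8, 184 sold [FIFO — oldest first]: 184 @ $10 = $1,840
Aug 10, 223 sold [FIFO — oldest first]: 86 @ $10 + 62 @ $11 + 75 @ $14 = $2,592
Aug 12, 277 sold [FIFO — oldest first]: 222 @ $14 + 55 @ $11 = $3,713
Total COGS = $1,840 + $2,592 + $3,713 = $8,145
Ending inventory: 105 @ $11 = $1,155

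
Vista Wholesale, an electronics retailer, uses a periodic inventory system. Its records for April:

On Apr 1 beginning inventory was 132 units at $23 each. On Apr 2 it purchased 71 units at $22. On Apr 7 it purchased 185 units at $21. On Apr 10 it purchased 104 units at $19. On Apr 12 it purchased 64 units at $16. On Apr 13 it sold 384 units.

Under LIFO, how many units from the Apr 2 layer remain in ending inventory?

Apr 13, 384 sold [LIFO — newest first]: 64 @ $16 + 104 @ $19 + 185 @ $21 + 31 @ $22 = $7,567
Ending inventory: 132 @ $23 + 40 @ $22 = $3,916

40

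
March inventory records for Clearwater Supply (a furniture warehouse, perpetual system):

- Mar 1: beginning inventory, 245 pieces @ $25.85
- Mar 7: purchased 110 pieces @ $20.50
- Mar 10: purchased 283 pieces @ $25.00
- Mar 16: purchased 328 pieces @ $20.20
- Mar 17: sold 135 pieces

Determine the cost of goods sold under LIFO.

COGS = $2,727.00

Mar 17, 135 sold [LIFO — newest first]: 135 @ $20.20 = $2,727.00
Ending inventory: 245 @ $25.85 + 110 @ $20.50 + 283 @ $25.00 + 193 @ $20.20 = $19,561.85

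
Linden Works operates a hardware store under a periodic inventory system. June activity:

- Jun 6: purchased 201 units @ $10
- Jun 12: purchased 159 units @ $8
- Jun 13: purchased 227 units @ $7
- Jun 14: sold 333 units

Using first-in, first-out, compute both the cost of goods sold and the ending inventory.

Jun 14, 333 sold [FIFO — oldest first]: 201 @ $10 + 132 @ $8 = $3,066
Ending inventory: 27 @ $8 + 227 @ $7 = $1,805
Check: goods available $4,871 = COGS $3,066 + ending $1,805

COGS = $3,066; ending inventory = $1,805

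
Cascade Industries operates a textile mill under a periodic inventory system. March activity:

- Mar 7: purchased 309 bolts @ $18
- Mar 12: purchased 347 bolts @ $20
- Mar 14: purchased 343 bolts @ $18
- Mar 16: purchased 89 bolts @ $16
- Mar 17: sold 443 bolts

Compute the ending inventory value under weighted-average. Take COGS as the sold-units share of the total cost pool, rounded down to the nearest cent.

Ending inventory = $11,915.91

Mar 17, sell 443: 443/1088 × $20,100.00 → $8,184.09
Ending inventory (cost pool remaining) = $11,915.91
Check: goods available $20,100.00 = COGS $8,184.09 + ending $11,915.91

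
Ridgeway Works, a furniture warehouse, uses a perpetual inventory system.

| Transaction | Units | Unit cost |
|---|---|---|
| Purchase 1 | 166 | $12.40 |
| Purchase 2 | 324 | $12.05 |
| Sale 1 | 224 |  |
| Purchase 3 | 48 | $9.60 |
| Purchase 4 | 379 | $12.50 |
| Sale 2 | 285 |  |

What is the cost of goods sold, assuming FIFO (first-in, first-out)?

Sale 1 (224) [FIFO — oldest first]: 166 @ $12.40 + 58 @ $12.05 = $2,757.30
Sale 2 (285) [FIFO — oldest first]: 266 @ $12.05 + 19 @ $9.60 = $3,387.70
Total COGS = $2,757.30 + $3,387.70 = $6,145.00
Ending inventory: 29 @ $9.60 + 379 @ $12.50 = $5,015.90
Check: goods available $11,160.90 = COGS $6,145.00 + ending $5,015.90

COGS = $6,145.00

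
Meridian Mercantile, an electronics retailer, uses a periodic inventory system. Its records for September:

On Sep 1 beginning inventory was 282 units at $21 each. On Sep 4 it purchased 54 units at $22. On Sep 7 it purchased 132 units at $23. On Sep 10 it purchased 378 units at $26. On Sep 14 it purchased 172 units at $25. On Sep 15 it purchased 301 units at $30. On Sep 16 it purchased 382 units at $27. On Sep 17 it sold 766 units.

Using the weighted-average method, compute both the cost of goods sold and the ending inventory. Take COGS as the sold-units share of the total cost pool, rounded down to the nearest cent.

COGS = $19,642.20; ending inventory = $23,975.80

Sep 17, sell 766: 766/1701 × $43,618.00 → $19,642.20
Ending inventory (cost pool remaining) = $23,975.80
Check: goods available $43,618.00 = COGS $19,642.20 + ending $23,975.80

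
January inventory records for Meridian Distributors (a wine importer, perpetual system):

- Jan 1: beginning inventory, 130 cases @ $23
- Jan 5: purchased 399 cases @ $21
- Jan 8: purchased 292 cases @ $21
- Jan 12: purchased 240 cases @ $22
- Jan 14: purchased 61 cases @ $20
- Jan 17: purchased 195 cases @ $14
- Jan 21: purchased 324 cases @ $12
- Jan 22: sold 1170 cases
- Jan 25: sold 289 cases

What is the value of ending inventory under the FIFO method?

Jan 22, 1170 sold [FIFO — oldest first]: 130 @ $23 + 399 @ $21 + 292 @ $21 + 240 @ $22 + 61 @ $20 + 48 @ $14 = $24,673
Jan 25, 289 sold [FIFO — oldest first]: 147 @ $14 + 142 @ $12 = $3,762
Total COGS = $24,673 + $3,762 = $28,435
Ending inventory: 182 @ $12 = $2,184
Check: goods available $30,619 = COGS $28,435 + ending $2,184

Ending inventory = $2,184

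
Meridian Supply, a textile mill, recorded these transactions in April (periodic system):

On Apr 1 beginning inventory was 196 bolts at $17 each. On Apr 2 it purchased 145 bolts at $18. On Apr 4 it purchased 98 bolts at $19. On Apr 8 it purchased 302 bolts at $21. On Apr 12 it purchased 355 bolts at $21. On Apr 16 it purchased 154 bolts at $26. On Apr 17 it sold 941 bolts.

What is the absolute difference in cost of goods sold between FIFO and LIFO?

FIFO COGS: 196 @ $17 + 145 @ $18 + 98 @ $19 + 302 @ $21 + 200 @ $21 = $18,346
LIFO COGS: 154 @ $26 + 355 @ $21 + 302 @ $21 + 98 @ $19 + 32 @ $18 = $20,239
Difference = |$18,346 − $20,239| = $1,893

$1,893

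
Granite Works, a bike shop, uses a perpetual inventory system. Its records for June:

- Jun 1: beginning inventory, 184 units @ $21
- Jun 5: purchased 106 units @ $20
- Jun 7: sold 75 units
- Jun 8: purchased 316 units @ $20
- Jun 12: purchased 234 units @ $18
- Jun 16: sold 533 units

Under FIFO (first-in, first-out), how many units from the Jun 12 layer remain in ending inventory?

232

Jun 7, 75 sold [FIFO — oldest first]: 75 @ $21 = $1,575
Jun 16, 533 sold [FIFO — oldest first]: 109 @ $21 + 106 @ $20 + 316 @ $20 + 2 @ $18 = $10,765
Total COGS = $1,575 + $10,765 = $12,340
Ending inventory: 232 @ $18 = $4,176
Check: goods available $16,516 = COGS $12,340 + ending $4,176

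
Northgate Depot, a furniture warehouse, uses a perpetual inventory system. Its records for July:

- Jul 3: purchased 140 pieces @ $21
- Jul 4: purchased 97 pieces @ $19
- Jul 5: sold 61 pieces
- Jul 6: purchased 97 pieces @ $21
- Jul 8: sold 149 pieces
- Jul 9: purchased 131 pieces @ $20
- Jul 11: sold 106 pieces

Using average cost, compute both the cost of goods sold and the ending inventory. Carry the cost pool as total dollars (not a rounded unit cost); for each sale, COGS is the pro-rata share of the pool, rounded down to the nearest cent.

After Jul 3: 140 on hand, pool $2,940.00 (≈ $21.0000 each)
After Jul 4: 237 on hand, pool $4,783.00 (≈ $20.1814 each)
Jul 5, sell 61: 61/237 × $4,783.00 → $1,231.06
After Jul 6: 273 on hand, pool $5,588.94 (≈ $20.4723 each)
Jul 8, sell 149: 149/273 × $5,588.94 → $3,050.37
After Jul 9: 255 on hand, pool $5,158.57 (≈ $20.2297 each)
Jul 11, sell 106: 106/255 × $5,158.57 → $2,144.34
Total COGS = $1,231.06 + $3,050.37 + $2,144.34 = $6,425.77
Ending inventory (cost pool remaining) = $3,014.23
Check: goods available $9,440.00 = COGS $6,425.77 + ending $3,014.23

COGS = $6,425.77; ending inventory = $3,014.23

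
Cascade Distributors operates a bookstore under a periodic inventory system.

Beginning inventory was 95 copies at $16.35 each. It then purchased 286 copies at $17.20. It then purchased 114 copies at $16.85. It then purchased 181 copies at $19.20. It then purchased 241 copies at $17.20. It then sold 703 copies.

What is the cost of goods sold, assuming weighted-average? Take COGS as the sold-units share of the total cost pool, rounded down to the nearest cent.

Sale 1, sell 703: 703/917 × $16,013.75 → $12,276.62
Ending inventory (cost pool remaining) = $3,737.13

COGS = $12,276.62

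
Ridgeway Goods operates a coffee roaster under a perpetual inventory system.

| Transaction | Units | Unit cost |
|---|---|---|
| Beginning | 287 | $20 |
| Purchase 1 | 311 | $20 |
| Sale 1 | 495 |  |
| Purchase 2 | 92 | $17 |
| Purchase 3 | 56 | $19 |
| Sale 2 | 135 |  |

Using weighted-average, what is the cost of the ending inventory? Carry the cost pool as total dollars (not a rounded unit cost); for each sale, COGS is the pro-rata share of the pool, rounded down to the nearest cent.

After Beginning: 287 on hand, pool $5,740.00 (≈ $20.0000 each)
After Purchase 1: 598 on hand, pool $11,960.00 (≈ $20.0000 each)
Sale 1, sell 495: 495/598 × $11,960.00 → $9,900.00
After Purchase 2: 195 on hand, pool $3,624.00 (≈ $18.5846 each)
After Purchase 3: 251 on hand, pool $4,688.00 (≈ $18.6773 each)
Sale 2, sell 135: 135/251 × $4,688.00 → $2,521.43
Total COGS = $9,900.00 + $2,521.43 = $12,421.43
Ending inventory (cost pool remaining) = $2,166.57
Check: goods available $14,588.00 = COGS $12,421.43 + ending $2,166.57

Ending inventory = $2,166.57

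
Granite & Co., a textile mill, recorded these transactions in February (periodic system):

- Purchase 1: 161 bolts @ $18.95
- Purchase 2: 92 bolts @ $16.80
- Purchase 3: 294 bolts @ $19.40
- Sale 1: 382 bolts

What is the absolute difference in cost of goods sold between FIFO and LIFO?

$82.85

FIFO COGS: 161 @ $18.95 + 92 @ $16.80 + 129 @ $19.40 = $7,099.15
LIFO COGS: 294 @ $19.40 + 88 @ $16.80 = $7,182.00
Difference = |$7,099.15 − $7,182.00| = $82.85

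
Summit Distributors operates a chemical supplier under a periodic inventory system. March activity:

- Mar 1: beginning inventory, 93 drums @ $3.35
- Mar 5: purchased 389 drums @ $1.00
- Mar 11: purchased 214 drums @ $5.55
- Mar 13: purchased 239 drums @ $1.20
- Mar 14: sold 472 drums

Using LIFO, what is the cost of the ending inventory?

Ending inventory = $681.55

Mar 14, 472 sold [LIFO — newest first]: 239 @ $1.20 + 214 @ $5.55 + 19 @ $1.00 = $1,493.50
Ending inventory: 93 @ $3.35 + 370 @ $1.00 = $681.55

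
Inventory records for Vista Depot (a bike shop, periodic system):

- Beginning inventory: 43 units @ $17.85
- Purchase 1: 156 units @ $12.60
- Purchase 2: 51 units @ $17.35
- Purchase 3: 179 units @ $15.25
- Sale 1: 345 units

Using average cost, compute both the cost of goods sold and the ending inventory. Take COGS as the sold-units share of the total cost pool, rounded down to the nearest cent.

COGS = $5,104.83; ending inventory = $1,242.92

Sale 1, sell 345: 345/429 × $6,347.75 → $5,104.83
Ending inventory (cost pool remaining) = $1,242.92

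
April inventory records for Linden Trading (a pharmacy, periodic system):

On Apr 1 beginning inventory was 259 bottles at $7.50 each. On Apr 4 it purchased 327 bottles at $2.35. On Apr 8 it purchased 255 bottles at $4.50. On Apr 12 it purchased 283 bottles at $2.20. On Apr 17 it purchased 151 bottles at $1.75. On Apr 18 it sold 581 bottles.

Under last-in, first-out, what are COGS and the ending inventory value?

Apr 18, 581 sold [LIFO — newest first]: 151 @ $1.75 + 283 @ $2.20 + 147 @ $4.50 = $1,548.35
Ending inventory: 259 @ $7.50 + 327 @ $2.35 + 108 @ $4.50 = $3,196.95

COGS = $1,548.35; ending inventory = $3,196.95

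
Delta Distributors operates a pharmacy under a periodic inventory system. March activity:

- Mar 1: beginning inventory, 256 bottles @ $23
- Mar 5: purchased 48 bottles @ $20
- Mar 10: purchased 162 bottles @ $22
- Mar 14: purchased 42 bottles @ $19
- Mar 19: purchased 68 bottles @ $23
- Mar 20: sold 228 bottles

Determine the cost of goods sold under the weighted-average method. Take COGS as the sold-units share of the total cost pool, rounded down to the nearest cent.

COGS = $5,056.37

Mar 20, sell 228: 228/576 × $12,774.00 → $5,056.37
Ending inventory (cost pool remaining) = $7,717.63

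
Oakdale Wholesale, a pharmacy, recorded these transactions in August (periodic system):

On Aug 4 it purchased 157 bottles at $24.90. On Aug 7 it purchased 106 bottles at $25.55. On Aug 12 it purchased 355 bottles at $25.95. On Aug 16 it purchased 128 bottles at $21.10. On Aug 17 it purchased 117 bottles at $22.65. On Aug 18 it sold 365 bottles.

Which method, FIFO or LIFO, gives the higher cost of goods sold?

FIFO COGS: 157 @ $24.90 + 106 @ $25.55 + 102 @ $25.95 = $9,264.50
LIFO COGS: 117 @ $22.65 + 128 @ $21.10 + 120 @ $25.95 = $8,464.85

FIFO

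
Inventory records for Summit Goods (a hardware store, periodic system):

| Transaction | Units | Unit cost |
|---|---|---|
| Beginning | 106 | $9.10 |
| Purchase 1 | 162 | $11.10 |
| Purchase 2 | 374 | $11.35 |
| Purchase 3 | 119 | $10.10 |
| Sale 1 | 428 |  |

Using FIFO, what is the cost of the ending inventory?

Sale 1 (428) [FIFO — oldest first]: 106 @ $9.10 + 162 @ $11.10 + 160 @ $11.35 = $4,578.80
Ending inventory: 214 @ $11.35 + 119 @ $10.10 = $3,630.80

Ending inventory = $3,630.80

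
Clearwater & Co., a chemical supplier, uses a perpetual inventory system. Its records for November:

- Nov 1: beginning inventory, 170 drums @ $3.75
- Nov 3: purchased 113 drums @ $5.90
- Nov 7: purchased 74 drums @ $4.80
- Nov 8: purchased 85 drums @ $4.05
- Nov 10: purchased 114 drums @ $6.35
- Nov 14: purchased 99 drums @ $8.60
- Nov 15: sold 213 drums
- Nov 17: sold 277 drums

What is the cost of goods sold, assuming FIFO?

Nov 15, 213 sold [FIFO — oldest first]: 170 @ $3.75 + 43 @ $5.90 = $891.20
Nov 17, 277 sold [FIFO — oldest first]: 70 @ $5.90 + 74 @ $4.80 + 85 @ $4.05 + 48 @ $6.35 = $1,417.25
Total COGS = $891.20 + $1,417.25 = $2,308.45
Ending inventory: 66 @ $6.35 + 99 @ $8.60 = $1,270.50

COGS = $2,308.45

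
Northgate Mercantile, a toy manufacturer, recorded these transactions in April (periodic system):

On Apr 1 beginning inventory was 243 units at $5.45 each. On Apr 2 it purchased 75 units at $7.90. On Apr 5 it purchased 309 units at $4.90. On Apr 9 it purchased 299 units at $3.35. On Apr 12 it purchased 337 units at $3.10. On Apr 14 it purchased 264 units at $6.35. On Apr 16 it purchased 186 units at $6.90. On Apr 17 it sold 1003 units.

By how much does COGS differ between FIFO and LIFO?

$56.80

FIFO COGS: 243 @ $5.45 + 75 @ $7.90 + 309 @ $4.90 + 299 @ $3.35 + 77 @ $3.10 = $4,671.30
LIFO COGS: 186 @ $6.90 + 264 @ $6.35 + 337 @ $3.10 + 216 @ $3.35 = $4,728.10
Difference = |$4,671.30 − $4,728.10| = $56.80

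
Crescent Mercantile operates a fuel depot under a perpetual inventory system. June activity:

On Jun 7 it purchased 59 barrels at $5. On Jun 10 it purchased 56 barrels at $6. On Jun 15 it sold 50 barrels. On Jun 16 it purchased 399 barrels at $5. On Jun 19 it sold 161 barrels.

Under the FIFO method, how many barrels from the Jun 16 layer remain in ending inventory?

303

Jun 15, 50 sold [FIFO — oldest first]: 50 @ $5 = $250
Jun 19, 161 sold [FIFO — oldest first]: 9 @ $5 + 56 @ $6 + 96 @ $5 = $861
Total COGS = $250 + $861 = $1,111
Ending inventory: 303 @ $5 = $1,515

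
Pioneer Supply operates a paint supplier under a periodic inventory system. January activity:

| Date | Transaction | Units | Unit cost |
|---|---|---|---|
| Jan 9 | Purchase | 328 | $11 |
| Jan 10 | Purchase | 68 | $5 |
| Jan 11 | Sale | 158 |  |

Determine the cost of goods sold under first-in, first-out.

COGS = $1,738

Jan 11, 158 sold [FIFO — oldest first]: 158 @ $11 = $1,738
Ending inventory: 170 @ $11 + 68 @ $5 = $2,210
Check: goods available $3,948 = COGS $1,738 + ending $2,210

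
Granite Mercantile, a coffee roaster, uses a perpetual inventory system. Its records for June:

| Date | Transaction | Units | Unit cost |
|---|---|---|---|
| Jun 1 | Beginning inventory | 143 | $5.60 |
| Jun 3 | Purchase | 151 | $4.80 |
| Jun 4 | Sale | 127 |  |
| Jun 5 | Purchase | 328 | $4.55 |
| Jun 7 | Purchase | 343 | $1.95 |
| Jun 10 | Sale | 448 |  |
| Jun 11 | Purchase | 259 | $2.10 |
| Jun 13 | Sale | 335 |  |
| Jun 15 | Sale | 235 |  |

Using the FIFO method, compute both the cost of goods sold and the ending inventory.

COGS = $4,064.85; ending inventory = $165.90

Jun 4, 127 sold [FIFO — oldest first]: 127 @ $5.60 = $711.20
Jun 10, 448 sold [FIFO — oldest first]: 16 @ $5.60 + 151 @ $4.80 + 281 @ $4.55 = $2,092.95
Jun 13, 335 sold [FIFO — oldest first]: 47 @ $4.55 + 288 @ $1.95 = $775.45
Jun 15, 235 sold [FIFO — oldest first]: 55 @ $1.95 + 180 @ $2.10 = $485.25
Total COGS = $711.20 + $2,092.95 + $775.45 + $485.25 = $4,064.85
Ending inventory: 79 @ $2.10 = $165.90
Check: goods available $4,230.75 = COGS $4,064.85 + ending $165.90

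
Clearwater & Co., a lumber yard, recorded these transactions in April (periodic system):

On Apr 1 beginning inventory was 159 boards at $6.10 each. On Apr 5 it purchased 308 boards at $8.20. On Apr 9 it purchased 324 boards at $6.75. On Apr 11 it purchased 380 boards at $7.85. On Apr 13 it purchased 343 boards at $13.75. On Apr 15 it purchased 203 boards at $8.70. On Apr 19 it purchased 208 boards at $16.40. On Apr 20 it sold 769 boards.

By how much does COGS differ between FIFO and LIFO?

FIFO COGS: 159 @ $6.10 + 308 @ $8.20 + 302 @ $6.75 = $5,534.00
LIFO COGS: 208 @ $16.40 + 203 @ $8.70 + 343 @ $13.75 + 15 @ $7.85 = $10,011.30
Difference = |$5,534.00 − $10,011.30| = $4,477.30

$4,477.30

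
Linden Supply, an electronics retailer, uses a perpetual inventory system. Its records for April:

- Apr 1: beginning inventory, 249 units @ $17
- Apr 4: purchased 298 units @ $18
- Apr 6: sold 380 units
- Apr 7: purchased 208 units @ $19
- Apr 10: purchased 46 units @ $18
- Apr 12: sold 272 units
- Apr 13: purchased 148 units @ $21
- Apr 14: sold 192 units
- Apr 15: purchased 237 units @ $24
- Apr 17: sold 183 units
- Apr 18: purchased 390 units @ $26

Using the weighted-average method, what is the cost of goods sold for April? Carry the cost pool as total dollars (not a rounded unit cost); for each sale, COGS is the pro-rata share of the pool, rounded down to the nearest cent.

After Apr 1: 249 on hand, pool $4,233.00 (≈ $17.0000 each)
After Apr 4: 547 on hand, pool $9,597.00 (≈ $17.5448 each)
Apr 6, sell 380: 380/547 × $9,597.00 → $6,667.02
After Apr 7: 375 on hand, pool $6,881.98 (≈ $18.3519 each)
After Apr 10: 421 on hand, pool $7,709.98 (≈ $18.3135 each)
Apr 12, sell 272: 272/421 × $7,709.98 → $4,981.26
After Apr 13: 297 on hand, pool $5,836.72 (≈ $19.6523 each)
Apr 14, sell 192: 192/297 × $5,836.72 → $3,773.23
After Apr 15: 342 on hand, pool $7,751.49 (≈ $22.6652 each)
Apr 17, sell 183: 183/342 × $7,751.49 → $4,147.72
After Apr 18: 549 on hand, pool $13,743.77 (≈ $25.0342 each)
Total COGS = $6,667.02 + $4,981.26 + $3,773.23 + $4,147.72 = $19,569.23
Ending inventory (cost pool remaining) = $13,743.77
Check: goods available $33,313.00 = COGS $19,569.23 + ending $13,743.77

COGS = $19,569.23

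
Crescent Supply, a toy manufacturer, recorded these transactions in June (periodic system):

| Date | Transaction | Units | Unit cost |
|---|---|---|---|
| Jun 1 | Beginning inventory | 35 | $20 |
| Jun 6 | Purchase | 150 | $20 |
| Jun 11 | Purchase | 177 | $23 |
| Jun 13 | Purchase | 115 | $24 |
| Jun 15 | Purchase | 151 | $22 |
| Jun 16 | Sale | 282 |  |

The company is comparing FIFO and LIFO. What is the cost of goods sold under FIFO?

FIFO COGS: 35 @ $20 + 150 @ $20 + 97 @ $23 = $5,931
LIFO COGS: 151 @ $22 + 115 @ $24 + 16 @ $23 = $6,450

COGS = $5,931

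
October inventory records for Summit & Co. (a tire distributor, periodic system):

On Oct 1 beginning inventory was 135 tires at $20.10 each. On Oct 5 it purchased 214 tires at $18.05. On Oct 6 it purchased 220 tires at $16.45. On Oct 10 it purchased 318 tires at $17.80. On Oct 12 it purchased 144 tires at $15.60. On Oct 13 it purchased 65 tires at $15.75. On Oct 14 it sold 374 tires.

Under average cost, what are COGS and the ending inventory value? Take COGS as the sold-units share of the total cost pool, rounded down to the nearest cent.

COGS = $6,526.48; ending inventory = $12,599.27

Oct 14, sell 374: 374/1096 × $19,125.75 → $6,526.48
Ending inventory (cost pool remaining) = $12,599.27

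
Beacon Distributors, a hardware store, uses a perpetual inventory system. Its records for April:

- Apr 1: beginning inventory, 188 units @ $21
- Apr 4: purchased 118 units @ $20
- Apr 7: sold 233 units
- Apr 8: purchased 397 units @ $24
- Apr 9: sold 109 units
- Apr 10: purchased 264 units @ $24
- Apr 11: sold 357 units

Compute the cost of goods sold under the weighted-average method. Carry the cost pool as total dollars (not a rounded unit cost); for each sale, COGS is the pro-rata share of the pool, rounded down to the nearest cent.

COGS = $15,821.39

After Apr 1: 188 on hand, pool $3,948.00 (≈ $21.0000 each)
After Apr 4: 306 on hand, pool $6,308.00 (≈ $20.6144 each)
Apr 7, sell 233: 233/306 × $6,308.00 → $4,803.15
After Apr 8: 470 on hand, pool $11,032.85 (≈ $23.4741 each)
Apr 9, sell 109: 109/470 × $11,032.85 → $2,558.68
After Apr 10: 625 on hand, pool $14,810.17 (≈ $23.6963 each)
Apr 11, sell 357: 357/625 × $14,810.17 → $8,459.56
Total COGS = $4,803.15 + $2,558.68 + $8,459.56 = $15,821.39
Ending inventory (cost pool remaining) = $6,350.61
Check: goods available $22,172.00 = COGS $15,821.39 + ending $6,350.61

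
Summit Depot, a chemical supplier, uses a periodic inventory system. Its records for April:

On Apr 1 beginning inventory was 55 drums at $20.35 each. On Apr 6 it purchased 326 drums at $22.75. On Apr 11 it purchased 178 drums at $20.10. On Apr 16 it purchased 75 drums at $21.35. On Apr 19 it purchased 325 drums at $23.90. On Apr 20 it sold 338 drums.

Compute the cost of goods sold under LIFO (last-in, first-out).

COGS = $8,045.05

Apr 20, 338 sold [LIFO — newest first]: 325 @ $23.90 + 13 @ $21.35 = $8,045.05
Ending inventory: 55 @ $20.35 + 326 @ $22.75 + 178 @ $20.10 + 62 @ $21.35 = $13,437.25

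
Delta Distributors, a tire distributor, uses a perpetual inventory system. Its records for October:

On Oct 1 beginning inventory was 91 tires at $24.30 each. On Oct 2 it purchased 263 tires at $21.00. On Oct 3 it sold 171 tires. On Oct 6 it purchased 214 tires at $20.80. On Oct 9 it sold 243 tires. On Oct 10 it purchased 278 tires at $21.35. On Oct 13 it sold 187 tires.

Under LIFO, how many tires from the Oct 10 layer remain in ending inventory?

Oct 3, 171 sold [LIFO — newest first]: 171 @ $21.00 = $3,591.00
Oct 9, 243 sold [LIFO — newest first]: 214 @ $20.80 + 29 @ $21.00 = $5,060.20
Oct 13, 187 sold [LIFO — newest first]: 187 @ $21.35 = $3,992.45
Total COGS = $3,591.00 + $5,060.20 + $3,992.45 = $12,643.65
Ending inventory: 91 @ $24.30 + 63 @ $21.00 + 91 @ $21.35 = $5,477.15
Check: goods available $18,120.80 = COGS $12,643.65 + ending $5,477.15

91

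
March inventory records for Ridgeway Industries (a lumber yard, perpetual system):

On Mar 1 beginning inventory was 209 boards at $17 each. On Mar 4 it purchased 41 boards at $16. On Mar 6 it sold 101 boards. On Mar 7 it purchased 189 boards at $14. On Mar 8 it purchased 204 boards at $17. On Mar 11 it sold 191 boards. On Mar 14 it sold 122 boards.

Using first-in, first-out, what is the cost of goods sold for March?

COGS = $6,505

Mar 6, 101 sold [FIFO — oldest first]: 101 @ $17 = $1,717
Mar 11, 191 sold [FIFO — oldest first]: 108 @ $17 + 41 @ $16 + 42 @ $14 = $3,080
Mar 14, 122 sold [FIFO — oldest first]: 122 @ $14 = $1,708
Total COGS = $1,717 + $3,080 + $1,708 = $6,505
Ending inventory: 25 @ $14 + 204 @ $17 = $3,818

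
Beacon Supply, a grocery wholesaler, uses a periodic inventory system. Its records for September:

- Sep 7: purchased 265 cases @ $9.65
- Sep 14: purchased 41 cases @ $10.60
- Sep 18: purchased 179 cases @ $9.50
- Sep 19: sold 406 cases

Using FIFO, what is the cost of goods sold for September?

Sep 19, 406 sold [FIFO — oldest first]: 265 @ $9.65 + 41 @ $10.60 + 100 @ $9.50 = $3,941.85
Ending inventory: 79 @ $9.50 = $750.50

COGS = $3,941.85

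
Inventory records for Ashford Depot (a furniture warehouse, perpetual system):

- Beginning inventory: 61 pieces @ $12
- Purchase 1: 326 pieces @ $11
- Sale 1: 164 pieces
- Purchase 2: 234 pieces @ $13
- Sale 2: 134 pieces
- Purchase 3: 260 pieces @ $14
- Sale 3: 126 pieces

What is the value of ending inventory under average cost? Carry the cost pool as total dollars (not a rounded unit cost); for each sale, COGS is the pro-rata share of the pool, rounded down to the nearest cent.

Ending inventory = $5,917.19

After Beginning: 61 on hand, pool $732.00 (≈ $12.0000 each)
After Purchase 1: 387 on hand, pool $4,318.00 (≈ $11.1576 each)
Sale 1, sell 164: 164/387 × $4,318.00 → $1,829.85
After Purchase 2: 457 on hand, pool $5,530.15 (≈ $12.1010 each)
Sale 2, sell 134: 134/457 × $5,530.15 → $1,621.53
After Purchase 3: 583 on hand, pool $7,548.62 (≈ $12.9479 each)
Sale 3, sell 126: 126/583 × $7,548.62 → $1,631.43
Total COGS = $1,829.85 + $1,621.53 + $1,631.43 = $5,082.81
Ending inventory (cost pool remaining) = $5,917.19
Check: goods available $11,000.00 = COGS $5,082.81 + ending $5,917.19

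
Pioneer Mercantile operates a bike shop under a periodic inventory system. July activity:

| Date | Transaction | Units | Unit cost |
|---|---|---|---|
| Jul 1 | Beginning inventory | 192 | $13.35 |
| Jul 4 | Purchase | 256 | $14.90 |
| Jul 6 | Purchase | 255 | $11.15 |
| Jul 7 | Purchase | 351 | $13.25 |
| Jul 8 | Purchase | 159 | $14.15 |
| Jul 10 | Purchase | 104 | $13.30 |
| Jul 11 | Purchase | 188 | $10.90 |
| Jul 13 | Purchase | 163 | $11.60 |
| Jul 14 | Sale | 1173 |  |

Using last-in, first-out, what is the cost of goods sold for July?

COGS = $14,543.00

Jul 14, 1173 sold [LIFO — newest first]: 163 @ $11.60 + 188 @ $10.90 + 104 @ $13.30 + 159 @ $14.15 + 351 @ $13.25 + 208 @ $11.15 = $14,543.00
Ending inventory: 192 @ $13.35 + 256 @ $14.90 + 47 @ $11.15 = $6,901.65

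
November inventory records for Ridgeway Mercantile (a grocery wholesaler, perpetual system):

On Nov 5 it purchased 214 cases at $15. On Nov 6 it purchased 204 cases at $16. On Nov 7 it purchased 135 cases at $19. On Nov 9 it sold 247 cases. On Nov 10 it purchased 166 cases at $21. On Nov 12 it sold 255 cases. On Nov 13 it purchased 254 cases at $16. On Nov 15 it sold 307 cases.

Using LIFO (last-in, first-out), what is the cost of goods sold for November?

Nov 9, 247 sold [LIFO — newest first]: 135 @ $19 + 112 @ $16 = $4,357
Nov 12, 255 sold [LIFO — newest first]: 166 @ $21 + 89 @ $16 = $4,910
Nov 15, 307 sold [LIFO — newest first]: 254 @ $16 + 3 @ $16 + 50 @ $15 = $4,862
Total COGS = $4,357 + $4,910 + $4,862 = $14,129
Ending inventory: 164 @ $15 = $2,460
Check: goods available $16,589 = COGS $14,129 + ending $2,460

COGS = $14,129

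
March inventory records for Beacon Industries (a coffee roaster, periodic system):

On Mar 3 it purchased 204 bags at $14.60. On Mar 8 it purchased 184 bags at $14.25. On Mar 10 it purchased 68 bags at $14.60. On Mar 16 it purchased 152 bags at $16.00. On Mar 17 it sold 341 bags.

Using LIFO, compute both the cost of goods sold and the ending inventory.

Mar 17, 341 sold [LIFO — newest first]: 152 @ $16.00 + 68 @ $14.60 + 121 @ $14.25 = $5,149.05
Ending inventory: 204 @ $14.60 + 63 @ $14.25 = $3,876.15

COGS = $5,149.05; ending inventory = $3,876.15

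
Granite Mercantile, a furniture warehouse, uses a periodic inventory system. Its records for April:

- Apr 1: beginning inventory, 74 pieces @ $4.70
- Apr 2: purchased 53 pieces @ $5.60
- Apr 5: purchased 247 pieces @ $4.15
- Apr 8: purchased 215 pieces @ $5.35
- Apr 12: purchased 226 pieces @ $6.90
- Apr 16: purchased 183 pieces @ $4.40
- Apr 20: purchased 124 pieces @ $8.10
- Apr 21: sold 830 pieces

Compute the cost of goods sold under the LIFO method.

COGS = $4,859.55

Apr 21, 830 sold [LIFO — newest first]: 124 @ $8.10 + 183 @ $4.40 + 226 @ $6.90 + 215 @ $5.35 + 82 @ $4.15 = $4,859.55
Ending inventory: 74 @ $4.70 + 53 @ $5.60 + 165 @ $4.15 = $1,329.35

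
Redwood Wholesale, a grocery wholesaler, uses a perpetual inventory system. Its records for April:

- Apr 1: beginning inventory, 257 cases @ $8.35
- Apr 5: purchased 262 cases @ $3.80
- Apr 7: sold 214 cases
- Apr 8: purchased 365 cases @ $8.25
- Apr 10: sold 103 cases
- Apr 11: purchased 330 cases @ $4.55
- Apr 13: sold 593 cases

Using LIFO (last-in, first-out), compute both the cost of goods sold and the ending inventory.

COGS = $5,329.75; ending inventory = $2,324.55

Apr 7, 214 sold [LIFO — newest first]: 214 @ $3.80 = $813.20
Apr 10, 103 sold [LIFO — newest first]: 103 @ $8.25 = $849.75
Apr 13, 593 sold [LIFO — newest first]: 330 @ $4.55 + 262 @ $8.25 + 1 @ $3.80 = $3,666.80
Total COGS = $813.20 + $849.75 + $3,666.80 = $5,329.75
Ending inventory: 257 @ $8.35 + 47 @ $3.80 = $2,324.55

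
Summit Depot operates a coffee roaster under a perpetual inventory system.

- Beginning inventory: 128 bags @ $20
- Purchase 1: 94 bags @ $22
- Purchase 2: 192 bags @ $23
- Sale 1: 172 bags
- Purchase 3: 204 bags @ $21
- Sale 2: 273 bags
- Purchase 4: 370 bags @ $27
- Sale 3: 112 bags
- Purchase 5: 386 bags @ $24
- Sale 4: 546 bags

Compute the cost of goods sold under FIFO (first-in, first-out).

Sale 1 (172) [FIFO — oldest first]: 128 @ $20 + 44 @ $22 = $3,528
Sale 2 (273) [FIFO — oldest first]: 50 @ $22 + 192 @ $23 + 31 @ $21 = $6,167
Sale 3 (112) [FIFO — oldest first]: 112 @ $21 = $2,352
Sale 4 (546) [FIFO — oldest first]: 61 @ $21 + 370 @ $27 + 115 @ $24 = $14,031
Total COGS = $3,528 + $6,167 + $2,352 + $14,031 = $26,078
Ending inventory: 271 @ $24 = $6,504

COGS = $26,078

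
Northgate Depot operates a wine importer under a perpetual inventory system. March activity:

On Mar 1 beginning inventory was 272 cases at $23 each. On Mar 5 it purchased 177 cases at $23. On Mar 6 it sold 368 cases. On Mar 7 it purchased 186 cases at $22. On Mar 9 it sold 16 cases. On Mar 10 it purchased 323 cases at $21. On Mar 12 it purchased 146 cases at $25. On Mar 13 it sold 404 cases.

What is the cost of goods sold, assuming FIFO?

COGS = $17,632

Mar 6, 368 sold [FIFO — oldest first]: 272 @ $23 + 96 @ $23 = $8,464
Mar 9, 16 sold [FIFO — oldest first]: 16 @ $23 = $368
Mar 13, 404 sold [FIFO — oldest first]: 65 @ $23 + 186 @ $22 + 153 @ $21 = $8,800
Total COGS = $8,464 + $368 + $8,800 = $17,632
Ending inventory: 170 @ $21 + 146 @ $25 = $7,220
Check: goods available $24,852 = COGS $17,632 + ending $7,220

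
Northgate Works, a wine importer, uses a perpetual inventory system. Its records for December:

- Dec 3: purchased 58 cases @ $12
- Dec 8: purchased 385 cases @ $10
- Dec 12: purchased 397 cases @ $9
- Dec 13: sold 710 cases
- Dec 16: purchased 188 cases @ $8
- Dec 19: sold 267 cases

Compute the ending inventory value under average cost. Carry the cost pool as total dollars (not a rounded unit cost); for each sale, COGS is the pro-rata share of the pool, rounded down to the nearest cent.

After Dec 3: 58 on hand, pool $696.00 (≈ $12.0000 each)
After Dec 8: 443 on hand, pool $4,546.00 (≈ $10.2619 each)
After Dec 12: 840 on hand, pool $8,119.00 (≈ $9.6655 each)
Dec 13, sell 710: 710/840 × $8,119.00 → $6,862.48
After Dec 16: 318 on hand, pool $2,760.52 (≈ $8.6809 each)
Dec 19, sell 267: 267/318 × $2,760.52 → $2,317.79
Total COGS = $6,862.48 + $2,317.79 = $9,180.27
Ending inventory (cost pool remaining) = $442.73

Ending inventory = $442.73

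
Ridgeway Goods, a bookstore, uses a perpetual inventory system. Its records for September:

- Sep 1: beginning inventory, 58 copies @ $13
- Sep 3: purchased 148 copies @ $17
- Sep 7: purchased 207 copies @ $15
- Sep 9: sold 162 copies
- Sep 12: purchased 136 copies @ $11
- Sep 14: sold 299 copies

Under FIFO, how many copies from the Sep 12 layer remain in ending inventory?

Sep 9, 162 sold [FIFO — oldest first]: 58 @ $13 + 104 @ $17 = $2,522
Sep 14, 299 sold [FIFO — oldest first]: 44 @ $17 + 207 @ $15 + 48 @ $11 = $4,381
Total COGS = $2,522 + $4,381 = $6,903
Ending inventory: 88 @ $11 = $968
Check: goods available $7,871 = COGS $6,903 + ending $968

88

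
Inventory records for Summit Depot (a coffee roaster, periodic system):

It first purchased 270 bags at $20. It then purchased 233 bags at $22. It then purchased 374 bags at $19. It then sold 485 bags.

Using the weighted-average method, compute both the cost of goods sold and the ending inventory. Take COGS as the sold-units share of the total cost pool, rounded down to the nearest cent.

Sale 1, sell 485: 485/877 × $17,632.00 → $9,750.87
Ending inventory (cost pool remaining) = $7,881.13
Check: goods available $17,632.00 = COGS $9,750.87 + ending $7,881.13

COGS = $9,750.87; ending inventory = $7,881.13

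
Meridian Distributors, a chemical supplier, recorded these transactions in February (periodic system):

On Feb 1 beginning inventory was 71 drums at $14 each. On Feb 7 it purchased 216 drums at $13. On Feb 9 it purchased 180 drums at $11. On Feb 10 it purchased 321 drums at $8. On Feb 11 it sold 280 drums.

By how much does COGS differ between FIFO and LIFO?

$1,471

FIFO COGS: 71 @ $14 + 209 @ $13 = $3,711
LIFO COGS: 280 @ $8 = $2,240
Difference = |$3,711 − $2,240| = $1,471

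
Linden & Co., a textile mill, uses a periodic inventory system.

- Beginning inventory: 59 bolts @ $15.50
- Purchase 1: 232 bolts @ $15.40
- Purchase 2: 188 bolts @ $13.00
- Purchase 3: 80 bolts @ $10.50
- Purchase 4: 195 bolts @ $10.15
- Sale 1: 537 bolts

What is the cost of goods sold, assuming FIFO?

COGS = $7,540.30

Sale 1 (537) [FIFO — oldest first]: 59 @ $15.50 + 232 @ $15.40 + 188 @ $13.00 + 58 @ $10.50 = $7,540.30
Ending inventory: 22 @ $10.50 + 195 @ $10.15 = $2,210.25
Check: goods available $9,750.55 = COGS $7,540.30 + ending $2,210.25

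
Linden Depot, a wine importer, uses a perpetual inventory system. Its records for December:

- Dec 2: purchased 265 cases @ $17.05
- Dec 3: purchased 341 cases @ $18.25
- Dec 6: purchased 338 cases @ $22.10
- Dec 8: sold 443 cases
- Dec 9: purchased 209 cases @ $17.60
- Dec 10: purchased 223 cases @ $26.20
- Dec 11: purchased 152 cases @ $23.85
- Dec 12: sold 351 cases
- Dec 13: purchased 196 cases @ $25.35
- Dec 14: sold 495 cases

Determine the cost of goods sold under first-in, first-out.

Dec 8, 443 sold [FIFO — oldest first]: 265 @ $17.05 + 178 @ $18.25 = $7,766.75
Dec 12, 351 sold [FIFO — oldest first]: 163 @ $18.25 + 188 @ $22.10 = $7,129.55
Dec 14, 495 sold [FIFO — oldest first]: 150 @ $22.10 + 209 @ $17.60 + 136 @ $26.20 = $10,556.60
Total COGS = $7,766.75 + $7,129.55 + $10,556.60 = $25,452.90
Ending inventory: 87 @ $26.20 + 152 @ $23.85 + 196 @ $25.35 = $10,873.20

COGS = $25,452.90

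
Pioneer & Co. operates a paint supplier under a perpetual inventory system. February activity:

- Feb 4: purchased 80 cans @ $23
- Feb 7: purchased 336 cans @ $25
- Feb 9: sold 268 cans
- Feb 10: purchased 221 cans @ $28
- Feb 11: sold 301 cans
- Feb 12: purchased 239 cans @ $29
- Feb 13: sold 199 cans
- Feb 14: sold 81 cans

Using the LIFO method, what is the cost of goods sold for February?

Feb 9, 268 sold [LIFO — newest first]: 268 @ $25 = $6,700
Feb 11, 301 sold [LIFO — newest first]: 221 @ $28 + 68 @ $25 + 12 @ $23 = $8,164
Feb 13, 199 sold [LIFO — newest first]: 199 @ $29 = $5,771
Feb 14, 81 sold [LIFO — newest first]: 40 @ $29 + 41 @ $23 = $2,103
Total COGS = $6,700 + $8,164 + $5,771 + $2,103 = $22,738
Ending inventory: 27 @ $23 = $621

COGS = $22,738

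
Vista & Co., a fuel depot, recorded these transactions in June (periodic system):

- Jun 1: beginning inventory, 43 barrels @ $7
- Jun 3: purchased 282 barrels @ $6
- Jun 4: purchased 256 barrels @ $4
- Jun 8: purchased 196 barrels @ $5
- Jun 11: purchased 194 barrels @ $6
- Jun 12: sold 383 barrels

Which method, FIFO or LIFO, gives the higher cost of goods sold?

FIFO

FIFO COGS: 43 @ $7 + 282 @ $6 + 58 @ $4 = $2,225
LIFO COGS: 194 @ $6 + 189 @ $5 = $2,109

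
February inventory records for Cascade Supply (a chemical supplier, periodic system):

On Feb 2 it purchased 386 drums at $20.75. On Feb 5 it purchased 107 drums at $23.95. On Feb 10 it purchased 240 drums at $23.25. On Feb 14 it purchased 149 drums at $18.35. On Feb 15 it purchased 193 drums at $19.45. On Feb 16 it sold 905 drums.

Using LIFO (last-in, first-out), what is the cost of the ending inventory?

Feb 16, 905 sold [LIFO — newest first]: 193 @ $19.45 + 149 @ $18.35 + 240 @ $23.25 + 107 @ $23.95 + 216 @ $20.75 = $19,112.65
Ending inventory: 170 @ $20.75 = $3,527.50

Ending inventory = $3,527.50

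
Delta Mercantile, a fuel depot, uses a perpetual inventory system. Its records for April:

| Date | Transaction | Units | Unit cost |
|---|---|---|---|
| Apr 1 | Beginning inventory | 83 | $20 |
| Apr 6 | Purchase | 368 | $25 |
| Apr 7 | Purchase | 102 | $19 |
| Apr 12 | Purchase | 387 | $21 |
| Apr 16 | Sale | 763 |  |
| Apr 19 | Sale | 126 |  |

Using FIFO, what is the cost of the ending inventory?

Ending inventory = $1,071

Apr 16, 763 sold [FIFO — oldest first]: 83 @ $20 + 368 @ $25 + 102 @ $19 + 210 @ $21 = $17,208
Apr 19, 126 sold [FIFO — oldest first]: 126 @ $21 = $2,646
Total COGS = $17,208 + $2,646 = $19,854
Ending inventory: 51 @ $21 = $1,071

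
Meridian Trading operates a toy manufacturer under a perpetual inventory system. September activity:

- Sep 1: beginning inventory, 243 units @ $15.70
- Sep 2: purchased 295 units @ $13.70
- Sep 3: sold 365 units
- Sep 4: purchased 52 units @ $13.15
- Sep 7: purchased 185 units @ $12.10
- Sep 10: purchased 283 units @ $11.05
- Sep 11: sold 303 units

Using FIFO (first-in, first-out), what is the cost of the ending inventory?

Ending inventory = $4,421.85

Sep 3, 365 sold [FIFO — oldest first]: 243 @ $15.70 + 122 @ $13.70 = $5,486.50
Sep 11, 303 sold [FIFO — oldest first]: 173 @ $13.70 + 52 @ $13.15 + 78 @ $12.10 = $3,997.70
Total COGS = $5,486.50 + $3,997.70 = $9,484.20
Ending inventory: 107 @ $12.10 + 283 @ $11.05 = $4,421.85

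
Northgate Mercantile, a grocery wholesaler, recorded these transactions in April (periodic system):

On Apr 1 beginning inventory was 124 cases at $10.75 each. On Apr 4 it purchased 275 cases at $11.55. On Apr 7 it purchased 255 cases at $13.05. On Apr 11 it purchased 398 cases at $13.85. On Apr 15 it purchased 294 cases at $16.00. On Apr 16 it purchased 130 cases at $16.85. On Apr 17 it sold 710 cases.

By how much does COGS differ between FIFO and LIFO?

$2,243.00

FIFO COGS: 124 @ $10.75 + 275 @ $11.55 + 255 @ $13.05 + 56 @ $13.85 = $8,612.60
LIFO COGS: 130 @ $16.85 + 294 @ $16.00 + 286 @ $13.85 = $10,855.60
Difference = |$8,612.60 − $10,855.60| = $2,243.00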